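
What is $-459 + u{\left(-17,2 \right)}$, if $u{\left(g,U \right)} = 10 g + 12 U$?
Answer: $-605$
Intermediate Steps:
$-459 + u{\left(-17,2 \right)} = -459 + \left(10 \left(-17\right) + 12 \cdot 2\right) = -459 + \left(-170 + 24\right) = -459 - 146 = -605$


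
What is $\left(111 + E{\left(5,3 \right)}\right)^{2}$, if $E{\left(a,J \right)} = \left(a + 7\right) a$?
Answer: $29241$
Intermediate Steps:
$E{\left(a,J \right)} = a \left(7 + a\right)$ ($E{\left(a,J \right)} = \left(7 + a\right) a = a \left(7 + a\right)$)
$\left(111 + E{\left(5,3 \right)}\right)^{2} = \left(111 + 5 \left(7 + 5\right)\right)^{2} = \left(111 + 5 \cdot 12\right)^{2} = \left(111 + 60\right)^{2} = 171^{2} = 29241$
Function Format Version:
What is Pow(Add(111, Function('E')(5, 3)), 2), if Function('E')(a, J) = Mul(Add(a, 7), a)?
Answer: 29241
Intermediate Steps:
Function('E')(a, J) = Mul(a, Add(7, a)) (Function('E')(a, J) = Mul(Add(7, a), a) = Mul(a, Add(7, a)))
Pow(Add(111, Function('E')(5, 3)), 2) = Pow(Add(111, Mul(5, Add(7, 5))), 2) = Pow(Add(111, Mul(5, 12)), 2) = Pow(Add(111, 60), 2) = Pow(171, 2) = 29241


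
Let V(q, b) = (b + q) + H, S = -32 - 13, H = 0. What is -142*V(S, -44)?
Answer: 12638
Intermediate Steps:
S = -45
V(q, b) = b + q (V(q, b) = (b + q) + 0 = b + q)
-142*V(S, -44) = -142*(-44 - 45) = -142*(-89) = 12638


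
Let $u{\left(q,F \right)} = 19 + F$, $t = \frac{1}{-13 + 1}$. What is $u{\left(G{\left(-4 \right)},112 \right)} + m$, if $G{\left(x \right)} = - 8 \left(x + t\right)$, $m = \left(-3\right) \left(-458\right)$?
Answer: $1505$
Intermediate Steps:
$t = - \frac{1}{12}$ ($t = \frac{1}{-12} = - \frac{1}{12} \approx -0.083333$)
$m = 1374$
$G{\left(x \right)} = \frac{2}{3} - 8 x$ ($G{\left(x \right)} = - 8 \left(x - \frac{1}{12}\right) = - 8 \left(- \frac{1}{12} + x\right) = \frac{2}{3} - 8 x$)
$u{\left(G{\left(-4 \right)},112 \right)} + m = \left(19 + 112\right) + 1374 = 131 + 1374 = 1505$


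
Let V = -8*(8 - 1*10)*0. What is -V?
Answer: 0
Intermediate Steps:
V = 0 (V = -8*(8 - 10)*0 = -8*(-2)*0 = 16*0 = 0)
-V = -1*0 = 0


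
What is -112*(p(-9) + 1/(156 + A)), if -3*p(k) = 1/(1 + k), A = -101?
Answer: -1106/165 ≈ -6.7030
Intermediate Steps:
p(k) = -1/(3*(1 + k))
-112*(p(-9) + 1/(156 + A)) = -112*(-1/(3 + 3*(-9)) + 1/(156 - 101)) = -112*(-1/(3 - 27) + 1/55) = -112*(-1/(-24) + 1/55) = -112*(-1*(-1/24) + 1/55) = -112*(1/24 + 1/55) = -112*79/1320 = -1106/165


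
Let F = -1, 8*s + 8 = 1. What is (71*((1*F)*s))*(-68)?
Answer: -8449/2 ≈ -4224.5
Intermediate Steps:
s = -7/8 (s = -1 + (⅛)*1 = -1 + ⅛ = -7/8 ≈ -0.87500)
(71*((1*F)*s))*(-68) = (71*((1*(-1))*(-7/8)))*(-68) = (71*(-1*(-7/8)))*(-68) = (71*(7/8))*(-68) = (497/8)*(-68) = -8449/2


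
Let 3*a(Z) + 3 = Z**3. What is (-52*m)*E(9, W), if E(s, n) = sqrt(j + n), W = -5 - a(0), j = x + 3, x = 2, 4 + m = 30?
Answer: -1352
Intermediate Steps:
m = 26 (m = -4 + 30 = 26)
a(Z) = -1 + Z**3/3
j = 5 (j = 2 + 3 = 5)
W = -4 (W = -5 - (-1 + (1/3)*0**3) = -5 - (-1 + (1/3)*0) = -5 - (-1 + 0) = -5 - 1*(-1) = -5 + 1 = -4)
E(s, n) = sqrt(5 + n)
(-52*m)*E(9, W) = (-52*26)*sqrt(5 - 4) = -1352*sqrt(1) = -1352*1 = -1352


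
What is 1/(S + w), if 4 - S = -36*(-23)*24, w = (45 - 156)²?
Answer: -1/7547 ≈ -0.00013250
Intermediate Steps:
w = 12321 (w = (-111)² = 12321)
S = -19868 (S = 4 - (-36*(-23))*24 = 4 - 828*24 = 4 - 1*19872 = 4 - 19872 = -19868)
1/(S + w) = 1/(-19868 + 12321) = 1/(-7547) = -1/7547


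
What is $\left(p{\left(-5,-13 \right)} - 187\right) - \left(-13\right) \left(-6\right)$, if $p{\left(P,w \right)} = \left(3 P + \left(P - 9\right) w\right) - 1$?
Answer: $-99$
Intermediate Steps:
$p{\left(P,w \right)} = -1 + 3 P + w \left(-9 + P\right)$ ($p{\left(P,w \right)} = \left(3 P + \left(-9 + P\right) w\right) - 1 = \left(3 P + w \left(-9 + P\right)\right) - 1 = -1 + 3 P + w \left(-9 + P\right)$)
$\left(p{\left(-5,-13 \right)} - 187\right) - \left(-13\right) \left(-6\right) = \left(\left(-1 - -117 + 3 \left(-5\right) - -65\right) - 187\right) - \left(-13\right) \left(-6\right) = \left(\left(-1 + 117 - 15 + 65\right) - 187\right) - 78 = \left(166 - 187\right) - 78 = -21 - 78 = -99$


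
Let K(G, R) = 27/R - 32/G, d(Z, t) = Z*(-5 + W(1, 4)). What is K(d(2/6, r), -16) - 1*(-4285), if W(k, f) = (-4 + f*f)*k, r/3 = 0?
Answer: 478195/112 ≈ 4269.6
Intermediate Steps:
r = 0 (r = 3*0 = 0)
W(k, f) = k*(-4 + f²) (W(k, f) = (-4 + f²)*k = k*(-4 + f²))
d(Z, t) = 7*Z (d(Z, t) = Z*(-5 + 1*(-4 + 4²)) = Z*(-5 + 1*(-4 + 16)) = Z*(-5 + 1*12) = Z*(-5 + 12) = Z*7 = 7*Z)
K(G, R) = -32/G + 27/R
K(d(2/6, r), -16) - 1*(-4285) = (-32/(7*(2/6)) + 27/(-16)) - 1*(-4285) = (-32/(7*(2*(⅙))) + 27*(-1/16)) + 4285 = (-32/(7*(⅓)) - 27/16) + 4285 = (-32/7/3 - 27/16) + 4285 = (-32*3/7 - 27/16) + 4285 = (-96/7 - 27/16) + 4285 = -1725/112 + 4285 = 478195/112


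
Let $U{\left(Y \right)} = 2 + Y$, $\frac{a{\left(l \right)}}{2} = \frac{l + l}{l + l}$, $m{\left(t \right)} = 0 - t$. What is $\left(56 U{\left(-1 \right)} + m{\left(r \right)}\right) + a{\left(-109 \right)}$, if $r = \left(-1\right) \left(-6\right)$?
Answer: $52$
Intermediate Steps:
$r = 6$
$m{\left(t \right)} = - t$
$a{\left(l \right)} = 2$ ($a{\left(l \right)} = 2 \frac{l + l}{l + l} = 2 \frac{2 l}{2 l} = 2 \cdot 2 l \frac{1}{2 l} = 2 \cdot 1 = 2$)
$\left(56 U{\left(-1 \right)} + m{\left(r \right)}\right) + a{\left(-109 \right)} = \left(56 \left(2 - 1\right) - 6\right) + 2 = \left(56 \cdot 1 - 6\right) + 2 = \left(56 - 6\right) + 2 = 50 + 2 = 52$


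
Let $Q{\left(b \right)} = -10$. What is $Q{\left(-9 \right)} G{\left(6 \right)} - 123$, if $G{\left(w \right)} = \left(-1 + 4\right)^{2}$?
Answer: $-213$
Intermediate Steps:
$G{\left(w \right)} = 9$ ($G{\left(w \right)} = 3^{2} = 9$)
$Q{\left(-9 \right)} G{\left(6 \right)} - 123 = \left(-10\right) 9 - 123 = -90 - 123 = -213$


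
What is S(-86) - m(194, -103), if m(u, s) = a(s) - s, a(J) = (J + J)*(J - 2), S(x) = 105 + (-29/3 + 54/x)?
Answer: -2791340/129 ≈ -21638.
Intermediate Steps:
S(x) = 286/3 + 54/x (S(x) = 105 + (-29*1/3 + 54/x) = 105 + (-29/3 + 54/x) = 286/3 + 54/x)
a(J) = 2*J*(-2 + J) (a(J) = (2*J)*(-2 + J) = 2*J*(-2 + J))
m(u, s) = -s + 2*s*(-2 + s) (m(u, s) = 2*s*(-2 + s) - s = -s + 2*s*(-2 + s))
S(-86) - m(194, -103) = (286/3 + 54/(-86)) - (-103)*(-5 + 2*(-103)) = (286/3 + 54*(-1/86)) - (-103)*(-5 - 206) = (286/3 - 27/43) - (-103)*(-211) = 12217/129 - 1*21733 = 12217/129 - 21733 = -2791340/129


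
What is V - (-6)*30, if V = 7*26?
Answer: 362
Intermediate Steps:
V = 182
V - (-6)*30 = 182 - (-6)*30 = 182 - 1*(-180) = 182 + 180 = 362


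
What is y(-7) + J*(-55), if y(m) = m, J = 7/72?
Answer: -889/72 ≈ -12.347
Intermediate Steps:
J = 7/72 (J = 7*(1/72) = 7/72 ≈ 0.097222)
y(-7) + J*(-55) = -7 + (7/72)*(-55) = -7 - 385/72 = -889/72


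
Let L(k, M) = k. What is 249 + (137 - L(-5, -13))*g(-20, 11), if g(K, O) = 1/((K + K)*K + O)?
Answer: 202081/811 ≈ 249.18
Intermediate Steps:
g(K, O) = 1/(O + 2*K²) (g(K, O) = 1/((2*K)*K + O) = 1/(2*K² + O) = 1/(O + 2*K²))
249 + (137 - L(-5, -13))*g(-20, 11) = 249 + (137 - 1*(-5))/(11 + 2*(-20)²) = 249 + (137 + 5)/(11 + 2*400) = 249 + 142/(11 + 800) = 249 + 142/811 = 202081/811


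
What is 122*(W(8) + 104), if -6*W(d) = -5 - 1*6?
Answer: 38735/3 ≈ 12912.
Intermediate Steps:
W(d) = 11/6 (W(d) = -(-5 - 1*6)/6 = -(-5 - 6)/6 = -⅙*(-11) = 11/6)
122*(W(8) + 104) = 122*(11/6 + 104) = 122*(635/6) = 38735/3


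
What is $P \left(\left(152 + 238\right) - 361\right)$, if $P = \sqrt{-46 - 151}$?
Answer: $29 i \sqrt{197} \approx 407.03 i$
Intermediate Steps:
$P = i \sqrt{197}$ ($P = \sqrt{-197} = i \sqrt{197} \approx 14.036 i$)
$P \left(\left(152 + 238\right) - 361\right) = i \sqrt{197} \left(\left(152 + 238\right) - 361\right) = i \sqrt{197} \left(390 - 361\right) = i \sqrt{197} \cdot 29 = 29 i \sqrt{197}$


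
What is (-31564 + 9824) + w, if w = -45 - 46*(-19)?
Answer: -20911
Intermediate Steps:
w = 829 (w = -45 + 874 = 829)
(-31564 + 9824) + w = (-31564 + 9824) + 829 = -21740 + 829 = -20911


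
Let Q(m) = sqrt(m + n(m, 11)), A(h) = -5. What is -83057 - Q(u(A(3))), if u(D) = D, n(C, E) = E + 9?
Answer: -83057 - sqrt(15) ≈ -83061.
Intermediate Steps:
n(C, E) = 9 + E
Q(m) = sqrt(20 + m) (Q(m) = sqrt(m + (9 + 11)) = sqrt(m + 20) = sqrt(20 + m))
-83057 - Q(u(A(3))) = -83057 - sqrt(20 - 5) = -83057 - sqrt(15)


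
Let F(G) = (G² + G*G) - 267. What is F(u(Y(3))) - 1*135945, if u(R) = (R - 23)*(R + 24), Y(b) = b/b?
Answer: 468788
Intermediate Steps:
Y(b) = 1
u(R) = (-23 + R)*(24 + R)
F(G) = -267 + 2*G² (F(G) = (G² + G²) - 267 = 2*G² - 267 = -267 + 2*G²)
F(u(Y(3))) - 1*135945 = (-267 + 2*(-552 + 1 + 1²)²) - 1*135945 = (-267 + 2*(-552 + 1 + 1)²) - 135945 = (-267 + 2*(-550)²) - 135945 = (-267 + 2*302500) - 135945 = (-267 + 605000) - 135945 = 604733 - 135945 = 468788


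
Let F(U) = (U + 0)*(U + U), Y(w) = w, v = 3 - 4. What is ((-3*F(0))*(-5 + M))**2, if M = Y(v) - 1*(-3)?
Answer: 0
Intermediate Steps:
v = -1
M = 2 (M = -1 - 1*(-3) = -1 + 3 = 2)
F(U) = 2*U**2 (F(U) = U*(2*U) = 2*U**2)
((-3*F(0))*(-5 + M))**2 = ((-6*0**2)*(-5 + 2))**2 = (-6*0*(-3))**2 = (-3*0*(-3))**2 = (0*(-3))**2 = 0**2 = 0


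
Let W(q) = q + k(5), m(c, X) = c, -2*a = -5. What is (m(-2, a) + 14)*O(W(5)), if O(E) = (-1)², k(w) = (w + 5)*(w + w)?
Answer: 12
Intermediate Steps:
a = 5/2 (a = -½*(-5) = 5/2 ≈ 2.5000)
k(w) = 2*w*(5 + w) (k(w) = (5 + w)*(2*w) = 2*w*(5 + w))
W(q) = 100 + q (W(q) = q + 2*5*(5 + 5) = q + 2*5*10 = q + 100 = 100 + q)
O(E) = 1
(m(-2, a) + 14)*O(W(5)) = (-2 + 14)*1 = 12*1 = 12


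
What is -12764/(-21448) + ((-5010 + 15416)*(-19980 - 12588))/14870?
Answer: -908574166963/39866470 ≈ -22790.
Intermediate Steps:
-12764/(-21448) + ((-5010 + 15416)*(-19980 - 12588))/14870 = -12764*(-1/21448) + (10406*(-32568))*(1/14870) = 3191/5362 - 338902608*1/14870 = 3191/5362 - 169451304/7435 = -908574166963/39866470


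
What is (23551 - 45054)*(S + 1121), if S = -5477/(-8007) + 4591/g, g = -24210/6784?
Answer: 114478084859684/32308245 ≈ 3.5433e+6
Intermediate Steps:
g = -12105/3392 (g = -24210*1/6784 = -12105/3392 ≈ -3.5687)
S = -41541361873/32308245 (S = -5477/(-8007) + 4591/(-12105/3392) = -5477*(-1/8007) + 4591*(-3392/12105) = 5477/8007 - 15572672/12105 = -41541361873/32308245 ≈ -1285.8)
(23551 - 45054)*(S + 1121) = (23551 - 45054)*(-41541361873/32308245 + 1121) = -21503*(-5323819228/32308245) = 114478084859684/32308245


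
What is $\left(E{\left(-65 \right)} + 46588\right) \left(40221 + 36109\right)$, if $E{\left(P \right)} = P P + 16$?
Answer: $3879777570$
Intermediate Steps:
$E{\left(P \right)} = 16 + P^{2}$ ($E{\left(P \right)} = P^{2} + 16 = 16 + P^{2}$)
$\left(E{\left(-65 \right)} + 46588\right) \left(40221 + 36109\right) = \left(\left(16 + \left(-65\right)^{2}\right) + 46588\right) \left(40221 + 36109\right) = \left(\left(16 + 4225\right) + 46588\right) 76330 = \left(4241 + 46588\right) 76330 = 50829 \cdot 76330 = 3879777570$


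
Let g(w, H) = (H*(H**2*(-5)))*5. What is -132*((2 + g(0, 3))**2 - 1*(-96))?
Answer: -59799300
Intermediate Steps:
g(w, H) = -25*H**3 (g(w, H) = (H*(-5*H**2))*5 = -5*H**3*5 = -25*H**3)
-132*((2 + g(0, 3))**2 - 1*(-96)) = -132*((2 - 25*3**3)**2 - 1*(-96)) = -132*((2 - 25*27)**2 + 96) = -132*((2 - 675)**2 + 96) = -132*((-673)**2 + 96) = -132*(452929 + 96) = -132*453025 = -59799300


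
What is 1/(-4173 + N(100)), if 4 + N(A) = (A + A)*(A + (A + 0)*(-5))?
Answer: -1/84177 ≈ -1.1880e-5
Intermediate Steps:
N(A) = -4 - 8*A² (N(A) = -4 + (A + A)*(A + (A + 0)*(-5)) = -4 + (2*A)*(A + A*(-5)) = -4 + (2*A)*(A - 5*A) = -4 + (2*A)*(-4*A) = -4 - 8*A²)
1/(-4173 + N(100)) = 1/(-4173 + (-4 - 8*100²)) = 1/(-4173 + (-4 - 8*10000)) = 1/(-4173 + (-4 - 80000)) = 1/(-4173 - 80004) = 1/(-84177) = -1/84177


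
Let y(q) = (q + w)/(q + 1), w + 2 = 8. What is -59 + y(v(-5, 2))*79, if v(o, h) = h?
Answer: 455/3 ≈ 151.67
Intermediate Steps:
w = 6 (w = -2 + 8 = 6)
y(q) = (6 + q)/(1 + q) (y(q) = (q + 6)/(q + 1) = (6 + q)/(1 + q))
-59 + y(v(-5, 2))*79 = -59 + ((6 + 2)/(1 + 2))*79 = -59 + (8/3)*79 = -59 + 632/3 = 455/3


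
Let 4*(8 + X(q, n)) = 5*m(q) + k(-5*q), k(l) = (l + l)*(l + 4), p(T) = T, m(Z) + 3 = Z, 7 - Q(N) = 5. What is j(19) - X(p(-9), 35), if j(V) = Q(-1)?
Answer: -2155/2 ≈ -1077.5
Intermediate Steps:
Q(N) = 2 (Q(N) = 7 - 1*5 = 7 - 5 = 2)
j(V) = 2
m(Z) = -3 + Z
k(l) = 2*l*(4 + l) (k(l) = (2*l)*(4 + l) = 2*l*(4 + l))
X(q, n) = -47/4 + 5*q/4 - 5*q*(4 - 5*q)/2 (X(q, n) = -8 + (5*(-3 + q) + 2*(-5*q)*(4 - 5*q))/4 = -8 + ((-15 + 5*q) - 10*q*(4 - 5*q))/4 = -8 + (-15 + 5*q - 10*q*(4 - 5*q))/4 = -8 + (-15/4 + 5*q/4 - 5*q*(4 - 5*q)/2) = -47/4 + 5*q/4 - 5*q*(4 - 5*q)/2)
j(19) - X(p(-9), 35) = 2 - (-47/4 - 35/4*(-9) + (25/2)*(-9)²) = 2 - (-47/4 + 315/4 + (25/2)*81) = 2 - (-47/4 + 315/4 + 2025/2) = 2 - 1*2159/2 = 2 - 2159/2 = -2155/2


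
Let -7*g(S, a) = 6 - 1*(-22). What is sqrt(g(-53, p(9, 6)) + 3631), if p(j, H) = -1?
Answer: 3*sqrt(403) ≈ 60.225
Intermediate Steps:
g(S, a) = -4 (g(S, a) = -(6 - 1*(-22))/7 = -(6 + 22)/7 = -1/7*28 = -4)
sqrt(g(-53, p(9, 6)) + 3631) = sqrt(-4 + 3631) = sqrt(3627) = 3*sqrt(403)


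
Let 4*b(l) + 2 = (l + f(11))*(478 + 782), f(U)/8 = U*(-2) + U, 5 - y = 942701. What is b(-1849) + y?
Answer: -3105703/2 ≈ -1.5529e+6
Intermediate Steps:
y = -942696 (y = 5 - 1*942701 = 5 - 942701 = -942696)
f(U) = -8*U (f(U) = 8*(U*(-2) + U) = 8*(-2*U + U) = 8*(-U) = -8*U)
b(l) = -55441/2 + 315*l (b(l) = -1/2 + ((l - 8*11)*(478 + 782))/4 = -1/2 + ((l - 88)*1260)/4 = -1/2 + ((-88 + l)*1260)/4 = -1/2 + (-110880 + 1260*l)/4 = -1/2 + (-27720 + 315*l) = -55441/2 + 315*l)
b(-1849) + y = (-55441/2 + 315*(-1849)) - 942696 = (-55441/2 - 582435) - 942696 = -1220311/2 - 942696 = -3105703/2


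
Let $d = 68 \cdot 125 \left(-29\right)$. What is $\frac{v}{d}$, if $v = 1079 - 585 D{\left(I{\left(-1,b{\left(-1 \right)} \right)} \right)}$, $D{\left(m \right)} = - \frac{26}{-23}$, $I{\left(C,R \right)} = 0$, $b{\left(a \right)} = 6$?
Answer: $- \frac{9607}{5669500} \approx -0.0016945$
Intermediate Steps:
$D{\left(m \right)} = \frac{26}{23}$ ($D{\left(m \right)} = \left(-26\right) \left(- \frac{1}{23}\right) = \frac{26}{23}$)
$d = -246500$ ($d = 8500 \left(-29\right) = -246500$)
$v = \frac{9607}{23}$ ($v = 1079 - \frac{15210}{23} = \frac{9607}{23} \approx 417.7$)
$\frac{v}{d} = \frac{9607}{23 \left(-246500\right)} = \frac{9607}{23} \left(- \frac{1}{246500}\right) = - \frac{9607}{5669500}$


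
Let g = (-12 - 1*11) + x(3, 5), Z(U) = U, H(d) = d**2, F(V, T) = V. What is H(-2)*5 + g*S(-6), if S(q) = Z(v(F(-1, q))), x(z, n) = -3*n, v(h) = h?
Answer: 58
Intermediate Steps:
g = -38 (g = (-12 - 1*11) - 3*5 = (-12 - 11) - 15 = -23 - 15 = -38)
S(q) = -1
H(-2)*5 + g*S(-6) = (-2)**2*5 - 38*(-1) = 4*5 + 38 = 20 + 38 = 58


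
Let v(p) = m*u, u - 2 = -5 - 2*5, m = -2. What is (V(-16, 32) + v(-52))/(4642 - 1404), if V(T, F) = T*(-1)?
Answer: 21/1619 ≈ 0.012971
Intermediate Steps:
V(T, F) = -T
u = -13 (u = 2 + (-5 - 2*5) = 2 + (-5 - 10) = 2 - 15 = -13)
v(p) = 26 (v(p) = -2*(-13) = 26)
(V(-16, 32) + v(-52))/(4642 - 1404) = (-1*(-16) + 26)/(4642 - 1404) = (16 + 26)/3238 = 42*(1/3238) = 21/1619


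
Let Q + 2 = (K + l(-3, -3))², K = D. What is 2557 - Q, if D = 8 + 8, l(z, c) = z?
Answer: 2390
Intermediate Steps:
D = 16
K = 16
Q = 167 (Q = -2 + (16 - 3)² = -2 + 13² = -2 + 169 = 167)
2557 - Q = 2557 - 1*167 = 2557 - 167 = 2390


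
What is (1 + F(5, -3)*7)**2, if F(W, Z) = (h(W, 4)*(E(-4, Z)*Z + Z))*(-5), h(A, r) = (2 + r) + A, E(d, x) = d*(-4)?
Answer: 385572496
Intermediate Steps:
E(d, x) = -4*d
h(A, r) = 2 + A + r
F(W, Z) = -85*Z*(6 + W) (F(W, Z) = ((2 + W + 4)*((-4*(-4))*Z + Z))*(-5) = ((6 + W)*(16*Z + Z))*(-5) = ((6 + W)*(17*Z))*(-5) = (17*Z*(6 + W))*(-5) = -85*Z*(6 + W))
(1 + F(5, -3)*7)**2 = (1 - 85*(-3)*(6 + 5)*7)**2 = (1 - 85*(-3)*11*7)**2 = (1 + 2805*7)**2 = (1 + 19635)**2 = 19636**2 = 385572496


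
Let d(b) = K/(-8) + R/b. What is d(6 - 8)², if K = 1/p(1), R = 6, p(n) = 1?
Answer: 625/64 ≈ 9.7656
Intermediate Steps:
K = 1 (K = 1/1 = 1)
d(b) = -⅛ + 6/b (d(b) = 1/(-8) + 6/b = 1*(-⅛) + 6/b = -⅛ + 6/b)
d(6 - 8)² = ((48 - (6 - 8))/(8*(6 - 8)))² = ((⅛)*(48 - 1*(-2))/(-2))² = ((⅛)*(-½)*(48 + 2))² = ((⅛)*(-½)*50)² = (-25/8)² = 625/64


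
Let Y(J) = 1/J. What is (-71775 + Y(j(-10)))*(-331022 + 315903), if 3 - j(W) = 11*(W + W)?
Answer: 241992053056/223 ≈ 1.0852e+9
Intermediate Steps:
j(W) = 3 - 22*W (j(W) = 3 - 11*(W + W) = 3 - 11*2*W = 3 - 22*W)
(-71775 + Y(j(-10)))*(-331022 + 315903) = (-71775 + 1/(3 - 22*(-10)))*(-331022 + 315903) = (-71775 + 1/(3 + 220))*(-15119) = (-71775 + 1/223)*(-15119) = -16005824/223*(-15119) = 241992053056/223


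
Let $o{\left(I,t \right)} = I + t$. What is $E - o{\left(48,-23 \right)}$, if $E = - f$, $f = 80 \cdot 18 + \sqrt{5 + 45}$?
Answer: $-1465 - 5 \sqrt{2} \approx -1472.1$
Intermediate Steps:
$f = 1440 + 5 \sqrt{2}$ ($f = 1440 + \sqrt{50} = 1440 + 5 \sqrt{2} \approx 1447.1$)
$E = -1440 - 5 \sqrt{2}$ ($E = - (1440 + 5 \sqrt{2}) = -1440 - 5 \sqrt{2} \approx -1447.1$)
$E - o{\left(48,-23 \right)} = \left(-1440 - 5 \sqrt{2}\right) - \left(48 - 23\right) = \left(-1440 - 5 \sqrt{2}\right) - 25 = -1465 - 5 \sqrt{2}$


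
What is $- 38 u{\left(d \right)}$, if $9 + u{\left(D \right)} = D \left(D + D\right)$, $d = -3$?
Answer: $-342$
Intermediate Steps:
$u{\left(D \right)} = -9 + 2 D^{2}$ ($u{\left(D \right)} = -9 + D \left(D + D\right) = -9 + D 2 D = -9 + 2 D^{2}$)
$- 38 u{\left(d \right)} = - 38 \left(-9 + 2 \left(-3\right)^{2}\right) = - 38 \left(-9 + 2 \cdot 9\right) = - 38 \left(-9 + 18\right) = \left(-38\right) 9 = -342$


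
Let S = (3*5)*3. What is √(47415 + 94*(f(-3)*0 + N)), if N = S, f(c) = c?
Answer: √51645 ≈ 227.26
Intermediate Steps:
S = 45 (S = 15*3 = 45)
N = 45
√(47415 + 94*(f(-3)*0 + N)) = √(47415 + 94*(-3*0 + 45)) = √(47415 + 94*(0 + 45)) = √(47415 + 94*45) = √(47415 + 4230) = √51645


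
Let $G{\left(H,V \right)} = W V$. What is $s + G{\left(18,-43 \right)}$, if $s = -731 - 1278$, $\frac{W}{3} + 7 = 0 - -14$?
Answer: $-2912$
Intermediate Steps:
$W = 21$ ($W = -21 + 3 \left(0 - -14\right) = -21 + 3 \left(0 + 14\right) = -21 + 3 \cdot 14 = -21 + 42 = 21$)
$s = -2009$
$G{\left(H,V \right)} = 21 V$
$s + G{\left(18,-43 \right)} = -2009 + 21 \left(-43\right) = -2009 - 903 = -2912$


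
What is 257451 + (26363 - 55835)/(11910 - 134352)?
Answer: 5253807469/20407 ≈ 2.5745e+5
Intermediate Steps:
257451 + (26363 - 55835)/(11910 - 134352) = 257451 - 29472/(-122442) = 257451 - 29472*(-1/122442) = 257451 + 4912/20407 = 5253807469/20407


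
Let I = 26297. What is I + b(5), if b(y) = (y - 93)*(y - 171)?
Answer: 40905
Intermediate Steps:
b(y) = (-171 + y)*(-93 + y) (b(y) = (-93 + y)*(-171 + y) = (-171 + y)*(-93 + y))
I + b(5) = 26297 + (15903 + 5² - 264*5) = 26297 + (15903 + 25 - 1320) = 26297 + 14608 = 40905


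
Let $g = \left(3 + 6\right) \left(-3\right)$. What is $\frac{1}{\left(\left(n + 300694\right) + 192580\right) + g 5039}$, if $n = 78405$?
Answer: $\frac{1}{435626} \approx 2.2955 \cdot 10^{-6}$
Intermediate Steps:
$g = -27$ ($g = 9 \left(-3\right) = -27$)
$\frac{1}{\left(\left(n + 300694\right) + 192580\right) + g 5039} = \frac{1}{\left(\left(78405 + 300694\right) + 192580\right) - 136053} = \frac{1}{\left(379099 + 192580\right) - 136053} = \frac{1}{571679 - 136053} = \frac{1}{435626}$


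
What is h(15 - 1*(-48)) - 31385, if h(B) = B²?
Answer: -27416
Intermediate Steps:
h(15 - 1*(-48)) - 31385 = (15 - 1*(-48))² - 31385 = (15 + 48)² - 31385 = 63² - 31385 = 3969 - 31385 = -27416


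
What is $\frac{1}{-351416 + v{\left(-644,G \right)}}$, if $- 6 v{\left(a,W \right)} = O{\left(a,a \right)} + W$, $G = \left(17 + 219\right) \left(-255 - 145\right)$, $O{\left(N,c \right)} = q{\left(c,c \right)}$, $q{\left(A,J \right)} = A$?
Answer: $- \frac{3}{1006726} \approx -2.98 \cdot 10^{-6}$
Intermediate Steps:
$O{\left(N,c \right)} = c$
$G = -94400$ ($G = 236 \left(-400\right) = -94400$)
$v{\left(a,W \right)} = - \frac{W}{6} - \frac{a}{6}$ ($v{\left(a,W \right)} = - \frac{a + W}{6} = - \frac{W + a}{6} = - \frac{W}{6} - \frac{a}{6}$)
$\frac{1}{-351416 + v{\left(-644,G \right)}} = \frac{1}{-351416 - - \frac{47522}{3}} = \frac{1}{-351416 + \left(\frac{47200}{3} + \frac{322}{3}\right)} = \frac{1}{-351416 + \frac{47522}{3}} = \frac{1}{- \frac{1006726}{3}} = - \frac{3}{1006726}$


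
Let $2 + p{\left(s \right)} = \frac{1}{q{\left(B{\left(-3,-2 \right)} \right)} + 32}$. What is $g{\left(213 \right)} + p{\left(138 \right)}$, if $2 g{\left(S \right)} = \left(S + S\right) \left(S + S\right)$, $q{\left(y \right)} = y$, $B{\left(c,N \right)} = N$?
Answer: $\frac{2722081}{30} \approx 90736.0$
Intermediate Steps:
$p{\left(s \right)} = - \frac{59}{30}$ ($p{\left(s \right)} = -2 + \frac{1}{-2 + 32} = -2 + \frac{1}{30} = - \frac{59}{30}$)
$g{\left(S \right)} = 2 S^{2}$ ($g{\left(S \right)} = \frac{\left(S + S\right) \left(S + S\right)}{2} = \frac{2 S 2 S}{2} = \frac{4 S^{2}}{2} = 2 S^{2}$)
$g{\left(213 \right)} + p{\left(138 \right)} = 2 \cdot 213^{2} - \frac{59}{30} = 2 \cdot 45369 - \frac{59}{30} = 90738 - \frac{59}{30} = \frac{2722081}{30}$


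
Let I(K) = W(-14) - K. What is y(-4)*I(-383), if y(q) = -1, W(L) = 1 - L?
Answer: -398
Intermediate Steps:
I(K) = 15 - K (I(K) = (1 - 1*(-14)) - K = (1 + 14) - K = 15 - K)
y(-4)*I(-383) = -(15 - 1*(-383)) = -(15 + 383) = -1*398 = -398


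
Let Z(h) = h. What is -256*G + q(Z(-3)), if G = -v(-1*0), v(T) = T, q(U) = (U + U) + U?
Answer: -9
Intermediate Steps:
q(U) = 3*U (q(U) = 2*U + U = 3*U)
G = 0 (G = -(-1)*0 = -1*0 = 0)
-256*G + q(Z(-3)) = -256*0 + 3*(-3) = 0 - 9 = -9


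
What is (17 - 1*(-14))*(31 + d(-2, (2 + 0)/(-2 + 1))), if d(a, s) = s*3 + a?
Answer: 713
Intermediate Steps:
d(a, s) = a + 3*s (d(a, s) = 3*s + a = a + 3*s)
(17 - 1*(-14))*(31 + d(-2, (2 + 0)/(-2 + 1))) = (17 - 1*(-14))*(31 + (-2 + 3*((2 + 0)/(-2 + 1)))) = (17 + 14)*(31 + (-2 + 3*(2/(-1)))) = 31*(31 + (-2 + 3*(2*(-1)))) = 31*(31 + (-2 + 3*(-2))) = 31*(31 + (-2 - 6)) = 31*(31 - 8) = 31*23 = 713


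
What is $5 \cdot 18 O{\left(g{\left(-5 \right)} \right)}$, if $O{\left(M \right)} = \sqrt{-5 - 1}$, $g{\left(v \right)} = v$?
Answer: $90 i \sqrt{6} \approx 220.45 i$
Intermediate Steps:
$O{\left(M \right)} = i \sqrt{6}$ ($O{\left(M \right)} = \sqrt{-6} = i \sqrt{6}$)
$5 \cdot 18 O{\left(g{\left(-5 \right)} \right)} = 5 \cdot 18 i \sqrt{6} = 90 i \sqrt{6}$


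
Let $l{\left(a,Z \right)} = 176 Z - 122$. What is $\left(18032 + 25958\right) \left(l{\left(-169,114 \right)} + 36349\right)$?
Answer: $2476241090$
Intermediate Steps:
$l{\left(a,Z \right)} = -122 + 176 Z$
$\left(18032 + 25958\right) \left(l{\left(-169,114 \right)} + 36349\right) = \left(18032 + 25958\right) \left(\left(-122 + 176 \cdot 114\right) + 36349\right) = 43990 \left(\left(-122 + 20064\right) + 36349\right) = 43990 \left(19942 + 36349\right) = 43990 \cdot 56291 = 2476241090$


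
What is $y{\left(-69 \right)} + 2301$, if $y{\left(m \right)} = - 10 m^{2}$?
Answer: $-45309$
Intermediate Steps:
$y{\left(-69 \right)} + 2301 = - 10 \left(-69\right)^{2} + 2301 = \left(-10\right) 4761 + 2301 = -47610 + 2301 = -45309$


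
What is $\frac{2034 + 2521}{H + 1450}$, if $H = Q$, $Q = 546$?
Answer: $\frac{4555}{1996} \approx 2.2821$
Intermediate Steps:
$H = 546$
$\frac{2034 + 2521}{H + 1450} = \frac{2034 + 2521}{546 + 1450} = \frac{4555}{1996}$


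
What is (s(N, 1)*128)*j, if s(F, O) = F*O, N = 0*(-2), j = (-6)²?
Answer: 0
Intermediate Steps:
j = 36
N = 0
(s(N, 1)*128)*j = ((0*1)*128)*36 = (0*128)*36 = 0*36 = 0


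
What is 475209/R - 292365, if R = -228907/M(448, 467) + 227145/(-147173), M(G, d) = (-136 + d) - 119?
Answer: -186384332000583/636548767 ≈ -2.9280e+5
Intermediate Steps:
M(G, d) = -255 + d
R = -636548767/588692 (R = -228907/(-255 + 467) + 227145/(-147173) = -228907/212 + 227145*(-1/147173) = -228907*1/212 - 227145/147173 = -4319/4 - 227145/147173 = -636548767/588692 ≈ -1081.3)
475209/R - 292365 = 475209/(-636548767/588692) - 292365 = 475209*(-588692/636548767) - 292365 = -279751736628/636548767 - 292365 = -186384332000583/636548767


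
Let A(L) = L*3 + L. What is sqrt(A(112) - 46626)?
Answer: I*sqrt(46178) ≈ 214.89*I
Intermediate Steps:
A(L) = 4*L (A(L) = 3*L + L = 4*L)
sqrt(A(112) - 46626) = sqrt(4*112 - 46626) = sqrt(448 - 46626) = sqrt(-46178) = I*sqrt(46178)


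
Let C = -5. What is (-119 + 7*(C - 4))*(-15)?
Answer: 2730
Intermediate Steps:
(-119 + 7*(C - 4))*(-15) = (-119 + 7*(-5 - 4))*(-15) = (-119 + 7*(-9))*(-15) = (-119 - 63)*(-15) = -182*(-15) = 2730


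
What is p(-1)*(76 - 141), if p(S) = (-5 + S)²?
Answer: -2340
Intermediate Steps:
p(-1)*(76 - 141) = (-5 - 1)²*(76 - 141) = (-6)²*(-65) = 36*(-65) = -2340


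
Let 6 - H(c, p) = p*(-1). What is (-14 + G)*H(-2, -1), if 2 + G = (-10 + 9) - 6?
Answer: -115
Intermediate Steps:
H(c, p) = 6 + p (H(c, p) = 6 - p*(-1) = 6 - (-1)*p = 6 + p)
G = -9 (G = -2 + ((-10 + 9) - 6) = -2 + (-1 - 6) = -2 - 7 = -9)
(-14 + G)*H(-2, -1) = (-14 - 9)*(6 - 1) = -23*5 = -115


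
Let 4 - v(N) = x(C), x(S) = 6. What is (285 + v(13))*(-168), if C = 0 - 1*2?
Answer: -47544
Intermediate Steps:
C = -2 (C = 0 - 2 = -2)
v(N) = -2 (v(N) = 4 - 1*6 = 4 - 6 = -2)
(285 + v(13))*(-168) = (285 - 2)*(-168) = 283*(-168) = -47544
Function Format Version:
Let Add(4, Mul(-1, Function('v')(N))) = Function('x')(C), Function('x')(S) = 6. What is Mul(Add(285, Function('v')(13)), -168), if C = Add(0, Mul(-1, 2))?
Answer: -47544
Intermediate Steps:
C = -2 (C = Add(0, -2) = -2)
Function('v')(N) = -2 (Function('v')(N) = Add(4, Mul(-1, 6)) = Add(4, -6) = -2)
Mul(Add(285, Function('v')(13)), -168) = Mul(Add(285, -2), -168) = Mul(283, -168) = -47544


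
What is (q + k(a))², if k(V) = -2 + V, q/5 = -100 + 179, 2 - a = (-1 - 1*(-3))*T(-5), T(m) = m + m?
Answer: 172225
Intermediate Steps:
T(m) = 2*m
a = 22 (a = 2 - (-1 - 1*(-3))*2*(-5) = 2 - (-1 + 3)*(-10) = 2 - 2*(-10) = 2 - 1*(-20) = 2 + 20 = 22)
q = 395 (q = 5*(-100 + 179) = 5*79 = 395)
(q + k(a))² = (395 + (-2 + 22))² = (395 + 20)² = 415² = 172225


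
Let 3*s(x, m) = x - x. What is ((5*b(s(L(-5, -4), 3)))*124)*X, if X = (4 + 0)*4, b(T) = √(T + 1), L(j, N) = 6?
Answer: 9920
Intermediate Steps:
s(x, m) = 0 (s(x, m) = (x - x)/3 = (⅓)*0 = 0)
b(T) = √(1 + T)
X = 16 (X = 4*4 = 16)
((5*b(s(L(-5, -4), 3)))*124)*X = ((5*√(1 + 0))*124)*16 = ((5*√1)*124)*16 = ((5*1)*124)*16 = (5*124)*16 = 620*16 = 9920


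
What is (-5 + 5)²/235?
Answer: 0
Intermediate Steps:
(-5 + 5)²/235 = (1/235)*0² = (1/235)*0 = 0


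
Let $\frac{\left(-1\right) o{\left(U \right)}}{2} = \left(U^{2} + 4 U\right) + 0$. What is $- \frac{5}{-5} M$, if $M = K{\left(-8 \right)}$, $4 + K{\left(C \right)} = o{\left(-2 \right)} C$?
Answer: $-68$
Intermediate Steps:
$o{\left(U \right)} = - 8 U - 2 U^{2}$ ($o{\left(U \right)} = - 2 \left(\left(U^{2} + 4 U\right) + 0\right) = - 2 \left(U^{2} + 4 U\right) = - 8 U - 2 U^{2}$)
$K{\left(C \right)} = -4 + 8 C$ ($K{\left(C \right)} = -4 + \left(-2\right) \left(-2\right) \left(4 - 2\right) C = -4 + \left(-2\right) \left(-2\right) 2 C = -4 + 8 C$)
$M = -68$ ($M = -4 + 8 \left(-8\right) = -4 - 64 = -68$)
$- \frac{5}{-5} M = - \frac{5}{-5} \left(-68\right) = \left(-5\right) \left(- \frac{1}{5}\right) \left(-68\right) = 1 \left(-68\right) = -68$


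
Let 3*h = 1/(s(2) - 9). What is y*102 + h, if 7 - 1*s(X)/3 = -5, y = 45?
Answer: 371791/81 ≈ 4590.0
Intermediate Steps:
s(X) = 36 (s(X) = 21 - 3*(-5) = 21 + 15 = 36)
h = 1/81 (h = 1/(3*(36 - 9)) = (1/3)/27 = (1/3)*(1/27) = 1/81 ≈ 0.012346)
y*102 + h = 45*102 + 1/81 = 4590 + 1/81 = 371791/81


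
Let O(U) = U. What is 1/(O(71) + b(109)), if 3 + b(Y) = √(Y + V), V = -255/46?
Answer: 3128/207945 - √218914/207945 ≈ 0.012792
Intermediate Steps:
V = -255/46 (V = -255*1/46 = -255/46 ≈ -5.5435)
b(Y) = -3 + √(-255/46 + Y) (b(Y) = -3 + √(Y - 255/46) = -3 + √(-255/46 + Y))
1/(O(71) + b(109)) = 1/(71 + (-3 + √(-11730 + 2116*109)/46)) = 1/(71 + (-3 + √(-11730 + 230644)/46)) = 1/(71 + (-3 + √218914/46)) = 1/(68 + √218914/46)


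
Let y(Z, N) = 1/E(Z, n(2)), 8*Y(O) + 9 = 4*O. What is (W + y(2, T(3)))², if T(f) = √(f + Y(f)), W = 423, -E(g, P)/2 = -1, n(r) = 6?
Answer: 717409/4 ≈ 1.7935e+5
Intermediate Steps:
E(g, P) = 2 (E(g, P) = -2*(-1) = 2)
Y(O) = -9/8 + O/2 (Y(O) = -9/8 + (4*O)/8 = -9/8 + O/2)
T(f) = √(-9/8 + 3*f/2) (T(f) = √(f + (-9/8 + f/2)) = √(-9/8 + 3*f/2))
y(Z, N) = ½ (y(Z, N) = 1/2 = ½)
(W + y(2, T(3)))² = (423 + ½)² = (847/2)² = 717409/4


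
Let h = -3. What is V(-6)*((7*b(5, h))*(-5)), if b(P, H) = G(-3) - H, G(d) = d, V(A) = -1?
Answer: 0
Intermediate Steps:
b(P, H) = -3 - H
V(-6)*((7*b(5, h))*(-5)) = -7*(-3 - 1*(-3))*(-5) = -7*(-3 + 3)*(-5) = -7*0*(-5) = -0*(-5) = -1*0 = 0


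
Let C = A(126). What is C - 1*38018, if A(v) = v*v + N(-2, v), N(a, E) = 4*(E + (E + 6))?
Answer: -21110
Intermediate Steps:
N(a, E) = 24 + 8*E (N(a, E) = 4*(E + (6 + E)) = 4*(6 + 2*E) = 24 + 8*E)
A(v) = 24 + v² + 8*v (A(v) = v*v + (24 + 8*v) = v² + (24 + 8*v) = 24 + v² + 8*v)
C = 16908 (C = 24 + 126² + 8*126 = 24 + 15876 + 1008 = 16908)
C - 1*38018 = 16908 - 1*38018 = 16908 - 38018 = -21110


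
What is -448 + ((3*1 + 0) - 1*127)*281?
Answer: -35292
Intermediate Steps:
-448 + ((3*1 + 0) - 1*127)*281 = -448 + ((3 + 0) - 127)*281 = -448 + (3 - 127)*281 = -448 - 124*281 = -448 - 34844 = -35292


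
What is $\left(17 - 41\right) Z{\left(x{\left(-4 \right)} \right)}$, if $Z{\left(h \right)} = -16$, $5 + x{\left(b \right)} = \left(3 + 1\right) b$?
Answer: $384$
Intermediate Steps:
$x{\left(b \right)} = -5 + 4 b$ ($x{\left(b \right)} = -5 + \left(3 + 1\right) b = -5 + 4 b$)
$\left(17 - 41\right) Z{\left(x{\left(-4 \right)} \right)} = \left(17 - 41\right) \left(-16\right) = \left(-24\right) \left(-16\right) = 384$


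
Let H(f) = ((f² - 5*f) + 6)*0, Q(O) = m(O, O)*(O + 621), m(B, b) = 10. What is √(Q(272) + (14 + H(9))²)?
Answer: 39*√6 ≈ 95.530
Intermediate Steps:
Q(O) = 6210 + 10*O (Q(O) = 10*(O + 621) = 10*(621 + O) = 6210 + 10*O)
H(f) = 0 (H(f) = (6 + f² - 5*f)*0 = 0)
√(Q(272) + (14 + H(9))²) = √((6210 + 10*272) + (14 + 0)²) = √((6210 + 2720) + 14²) = √(8930 + 196) = √9126 = 39*√6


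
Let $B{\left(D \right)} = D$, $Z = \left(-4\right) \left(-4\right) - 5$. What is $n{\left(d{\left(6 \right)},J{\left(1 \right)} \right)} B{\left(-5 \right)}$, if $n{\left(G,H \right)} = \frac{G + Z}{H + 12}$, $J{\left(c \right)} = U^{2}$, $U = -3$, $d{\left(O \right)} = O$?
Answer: $- \frac{85}{21} \approx -4.0476$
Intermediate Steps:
$Z = 11$ ($Z = 16 - 5 = 11$)
$J{\left(c \right)} = 9$ ($J{\left(c \right)} = \left(-3\right)^{2} = 9$)
$n{\left(G,H \right)} = \frac{11 + G}{12 + H}$ ($n{\left(G,H \right)} = \frac{G + 11}{H + 12} = \frac{11 + G}{12 + H}$)
$n{\left(d{\left(6 \right)},J{\left(1 \right)} \right)} B{\left(-5 \right)} = \frac{11 + 6}{12 + 9} \left(-5\right) = \frac{1}{21} \cdot 17 \left(-5\right) = \frac{17}{21} \left(-5\right) = - \frac{85}{21}$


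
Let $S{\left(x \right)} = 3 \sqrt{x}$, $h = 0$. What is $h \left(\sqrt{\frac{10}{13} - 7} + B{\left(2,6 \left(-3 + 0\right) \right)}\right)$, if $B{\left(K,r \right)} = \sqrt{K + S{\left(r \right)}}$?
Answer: $0$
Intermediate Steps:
$B{\left(K,r \right)} = \sqrt{K + 3 \sqrt{r}}$
$h \left(\sqrt{\frac{10}{13} - 7} + B{\left(2,6 \left(-3 + 0\right) \right)}\right) = 0 \left(\sqrt{\frac{10}{13} - 7} + \sqrt{2 + 3 \sqrt{6 \left(-3 + 0\right)}}\right) = 0 \left(\sqrt{10 \cdot \frac{1}{13} - 7} + \sqrt{2 + 3 \sqrt{6 \left(-3\right)}}\right) = 0 \left(\sqrt{\frac{10}{13} - 7} + \sqrt{2 + 3 \sqrt{-18}}\right) = 0 \left(\sqrt{- \frac{81}{13}} + \sqrt{2 + 3 \cdot 3 i \sqrt{2}}\right) = 0 \left(\frac{9 i \sqrt{13}}{13} + \sqrt{2 + 9 i \sqrt{2}}\right) = 0 \left(\sqrt{2 + 9 i \sqrt{2}} + \frac{9 i \sqrt{13}}{13}\right) = 0$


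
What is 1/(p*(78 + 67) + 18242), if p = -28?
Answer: 1/14182 ≈ 7.0512e-5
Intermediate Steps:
1/(p*(78 + 67) + 18242) = 1/(-28*(78 + 67) + 18242) = 1/(-28*145 + 18242) = 1/(-4060 + 18242) = 1/14182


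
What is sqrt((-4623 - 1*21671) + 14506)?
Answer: 2*I*sqrt(2947) ≈ 108.57*I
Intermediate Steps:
sqrt((-4623 - 1*21671) + 14506) = sqrt((-4623 - 21671) + 14506) = sqrt(-26294 + 14506) = sqrt(-11788) = 2*I*sqrt(2947)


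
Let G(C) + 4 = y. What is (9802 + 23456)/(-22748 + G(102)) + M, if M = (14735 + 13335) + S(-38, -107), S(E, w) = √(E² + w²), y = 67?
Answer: 636734692/22685 + √12893 ≈ 28182.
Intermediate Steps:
G(C) = 63 (G(C) = -4 + 67 = 63)
M = 28070 + √12893 (M = (14735 + 13335) + √((-38)² + (-107)²) = 28070 + √(1444 + 11449) = 28070 + √12893 ≈ 28184.)
(9802 + 23456)/(-22748 + G(102)) + M = (9802 + 23456)/(-22748 + 63) + (28070 + √12893) = 33258/(-22685) + (28070 + √12893) = 33258*(-1/22685) + (28070 + √12893) = -33258/22685 + (28070 + √12893) = 636734692/22685 + √12893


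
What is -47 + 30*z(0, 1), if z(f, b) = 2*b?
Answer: 13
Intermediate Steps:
-47 + 30*z(0, 1) = -47 + 30*(2*1) = -47 + 30*2 = -47 + 60 = 13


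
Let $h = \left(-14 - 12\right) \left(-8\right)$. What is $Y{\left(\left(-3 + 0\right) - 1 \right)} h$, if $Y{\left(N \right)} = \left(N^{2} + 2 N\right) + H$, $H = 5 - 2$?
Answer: $2288$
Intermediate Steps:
$H = 3$
$Y{\left(N \right)} = 3 + N^{2} + 2 N$ ($Y{\left(N \right)} = \left(N^{2} + 2 N\right) + 3 = 3 + N^{2} + 2 N$)
$h = 208$ ($h = \left(-26\right) \left(-8\right) = 208$)
$Y{\left(\left(-3 + 0\right) - 1 \right)} h = \left(3 + \left(\left(-3 + 0\right) - 1\right)^{2} + 2 \left(\left(-3 + 0\right) - 1\right)\right) 208 = \left(3 + \left(-3 - 1\right)^{2} + 2 \left(-3 - 1\right)\right) 208 = \left(3 + \left(-4\right)^{2} + 2 \left(-4\right)\right) 208 = \left(3 + 16 - 8\right) 208 = 11 \cdot 208 = 2288$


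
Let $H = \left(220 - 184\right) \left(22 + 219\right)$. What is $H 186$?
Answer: $1613736$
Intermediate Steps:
$H = 8676$ ($H = 36 \cdot 241 = 8676$)
$H 186 = 8676 \cdot 186 = 1613736$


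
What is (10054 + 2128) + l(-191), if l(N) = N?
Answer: 11991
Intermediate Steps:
(10054 + 2128) + l(-191) = (10054 + 2128) - 191 = 12182 - 191 = 11991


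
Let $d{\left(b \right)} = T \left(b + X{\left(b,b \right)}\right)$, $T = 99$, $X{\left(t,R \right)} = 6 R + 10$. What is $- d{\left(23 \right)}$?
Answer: $-16929$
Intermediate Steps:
$X{\left(t,R \right)} = 10 + 6 R$
$d{\left(b \right)} = 990 + 693 b$ ($d{\left(b \right)} = 99 \left(b + \left(10 + 6 b\right)\right) = 99 \left(10 + 7 b\right) = 990 + 693 b$)
$- d{\left(23 \right)} = - (990 + 693 \cdot 23) = - (990 + 15939) = \left(-1\right) 16929 = -16929$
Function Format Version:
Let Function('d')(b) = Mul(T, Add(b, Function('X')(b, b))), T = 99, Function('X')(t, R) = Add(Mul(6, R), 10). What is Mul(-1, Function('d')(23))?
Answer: -16929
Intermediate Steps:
Function('X')(t, R) = Add(10, Mul(6, R))
Function('d')(b) = Add(990, Mul(693, b)) (Function('d')(b) = Mul(99, Add(b, Add(10, Mul(6, b)))) = Mul(99, Add(10, Mul(7, b))) = Add(990, Mul(693, b)))
Mul(-1, Function('d')(23)) = Mul(-1, Add(990, Mul(693, 23))) = Mul(-1, Add(990, 15939)) = Mul(-1, 16929) = -16929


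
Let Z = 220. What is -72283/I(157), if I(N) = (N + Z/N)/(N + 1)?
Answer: -1793052098/24869 ≈ -72100.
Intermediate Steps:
I(N) = (N + 220/N)/(1 + N) (I(N) = (N + 220/N)/(N + 1) = (N + 220/N)/(1 + N))
-72283/I(157) = -72283*157*(1 + 157)/(220 + 157²) = -72283*24806/(220 + 24649) = -72283/((1/157)*(1/158)*24869) = -72283/24869/24806 = -72283*24806/24869 = -1793052098/24869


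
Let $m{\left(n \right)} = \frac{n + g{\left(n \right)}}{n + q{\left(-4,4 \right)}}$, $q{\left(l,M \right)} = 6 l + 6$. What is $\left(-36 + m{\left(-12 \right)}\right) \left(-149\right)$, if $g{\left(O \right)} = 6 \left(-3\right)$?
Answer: $5215$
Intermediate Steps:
$g{\left(O \right)} = -18$
$q{\left(l,M \right)} = 6 + 6 l$
$m{\left(n \right)} = 1$ ($m{\left(n \right)} = \frac{n - 18}{n + \left(6 + 6 \left(-4\right)\right)} = \frac{-18 + n}{n + \left(6 - 24\right)} = \frac{-18 + n}{n - 18} = \frac{-18 + n}{-18 + n} = 1$)
$\left(-36 + m{\left(-12 \right)}\right) \left(-149\right) = \left(-36 + 1\right) \left(-149\right) = \left(-35\right) \left(-149\right) = 5215$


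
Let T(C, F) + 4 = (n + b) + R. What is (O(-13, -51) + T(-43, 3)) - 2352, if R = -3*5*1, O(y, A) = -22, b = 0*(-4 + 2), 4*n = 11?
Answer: -9561/4 ≈ -2390.3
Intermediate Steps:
n = 11/4 (n = (1/4)*11 = 11/4 ≈ 2.7500)
b = 0 (b = 0*(-2) = 0)
R = -15 (R = -15*1 = -15)
T(C, F) = -65/4 (T(C, F) = -4 + ((11/4 + 0) - 15) = -4 + (11/4 - 15) = -4 - 49/4 = -65/4)
(O(-13, -51) + T(-43, 3)) - 2352 = (-22 - 65/4) - 2352 = -153/4 - 2352 = -9561/4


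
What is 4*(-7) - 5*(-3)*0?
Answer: -28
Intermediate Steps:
4*(-7) - 5*(-3)*0 = -28 + 15*0 = -28 + 0 = -28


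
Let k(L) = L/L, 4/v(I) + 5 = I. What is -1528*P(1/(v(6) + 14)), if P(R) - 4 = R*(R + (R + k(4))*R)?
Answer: -4462715/729 ≈ -6121.7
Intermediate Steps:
v(I) = 4/(-5 + I)
k(L) = 1
P(R) = 4 + R*(R + R*(1 + R)) (P(R) = 4 + R*(R + (R + 1)*R) = 4 + R*(R + (1 + R)*R) = 4 + R*(R + R*(1 + R)))
-1528*P(1/(v(6) + 14)) = -1528*(4 + (1/(4/(-5 + 6) + 14))³ + 2*(1/(4/(-5 + 6) + 14))²) = -1528*(4 + (1/(4/1 + 14))³ + 2*(1/(4/1 + 14))²) = -1528*(4 + (1/(4*1 + 14))³ + 2*(1/(4*1 + 14))²) = -1528*(4 + (1/(4 + 14))³ + 2*(1/(4 + 14))²) = -1528*(4 + (1/18)³ + 2*(1/18)²) = -1528*(4 + 1/5832 + 2*(1/324)) = -1528*(4 + 1/5832 + 1/162) = -1528*23365/5832 = -4462715/729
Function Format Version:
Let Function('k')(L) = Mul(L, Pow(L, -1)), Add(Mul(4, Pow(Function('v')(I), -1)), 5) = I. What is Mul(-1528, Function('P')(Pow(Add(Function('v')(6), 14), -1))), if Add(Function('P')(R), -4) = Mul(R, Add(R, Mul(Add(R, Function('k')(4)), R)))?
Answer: Rational(-4462715, 729) ≈ -6121.7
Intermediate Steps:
Function('v')(I) = Mul(4, Pow(Add(-5, I), -1))
Function('k')(L) = 1
Function('P')(R) = Add(4, Mul(R, Add(R, Mul(R, Add(1, R))))) (Function('P')(R) = Add(4, Mul(R, Add(R, Mul(Add(R, 1), R)))) = Add(4, Mul(R, Add(R, Mul(Add(1, R), R)))) = Add(4, Mul(R, Add(R, Mul(R, Add(1, R))))))
Mul(-1528, Function('P')(Pow(Add(Function('v')(6), 14), -1))) = Mul(-1528, Add(4, Pow(Pow(Add(Mul(4, Pow(Add(-5, 6), -1)), 14), -1), 3), Mul(2, Pow(Pow(Add(Mul(4, Pow(Add(-5, 6), -1)), 14), -1), 2)))) = Mul(-1528, Add(4, Pow(Pow(Add(Mul(4, Pow(1, -1)), 14), -1), 3), Mul(2, Pow(Pow(Add(Mul(4, Pow(1, -1)), 14), -1), 2)))) = Mul(-1528, Add(4, Pow(Pow(Add(Mul(4, 1), 14), -1), 3), Mul(2, Pow(Pow(Add(Mul(4, 1), 14), -1), 2)))) = Mul(-1528, Add(4, Pow(Pow(Add(4, 14), -1), 3), Mul(2, Pow(Pow(Add(4, 14), -1), 2)))) = Mul(-1528, Add(4, Pow(Pow(18, -1), 3), Mul(2, Pow(Pow(18, -1), 2)))) = Mul(-1528, Add(4, Pow(Rational(1, 18), 3), Mul(2, Pow(Rational(1, 18), 2)))) = Mul(-1528, Add(4, Rational(1, 5832), Mul(2, Rational(1, 324)))) = Mul(-1528, Add(4, Rational(1, 5832), Rational(1, 162))) = Mul(-1528, Rational(23365, 5832)) = Rational(-4462715, 729)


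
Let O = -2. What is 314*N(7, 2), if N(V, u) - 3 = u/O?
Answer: 628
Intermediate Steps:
N(V, u) = 3 - u/2 (N(V, u) = 3 + u/(-2) = 3 + u*(-½) = 3 - u/2)
314*N(7, 2) = 314*(3 - ½*2) = 314*(3 - 1) = 314*2 = 628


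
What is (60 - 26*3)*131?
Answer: -2358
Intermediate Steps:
(60 - 26*3)*131 = (60 - 78)*131 = -18*131 = -2358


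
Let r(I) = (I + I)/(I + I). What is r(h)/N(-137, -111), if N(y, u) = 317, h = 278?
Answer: 1/317 ≈ 0.0031546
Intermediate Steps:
r(I) = 1 (r(I) = (2*I)/((2*I)) = (2*I)*(1/(2*I)) = 1)
r(h)/N(-137, -111) = 1/317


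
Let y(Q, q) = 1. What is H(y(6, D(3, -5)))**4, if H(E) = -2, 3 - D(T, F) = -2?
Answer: 16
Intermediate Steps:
D(T, F) = 5 (D(T, F) = 3 - 1*(-2) = 3 + 2 = 5)
H(y(6, D(3, -5)))**4 = (-2)**4 = 16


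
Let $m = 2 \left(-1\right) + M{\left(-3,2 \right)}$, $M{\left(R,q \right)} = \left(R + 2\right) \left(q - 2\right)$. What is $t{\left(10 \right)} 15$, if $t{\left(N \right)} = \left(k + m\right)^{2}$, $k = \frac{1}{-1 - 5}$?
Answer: $\frac{845}{12} \approx 70.417$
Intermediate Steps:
$M{\left(R,q \right)} = \left(-2 + q\right) \left(2 + R\right)$ ($M{\left(R,q \right)} = \left(2 + R\right) \left(-2 + q\right) = \left(-2 + q\right) \left(2 + R\right)$)
$k = - \frac{1}{6}$ ($k = \frac{1}{-6} = - \frac{1}{6} \approx -0.16667$)
$m = -2$ ($m = 2 \left(-1\right) - 0 = -2 + \left(-4 + 6 + 4 - 6\right) = -2 + 0 = -2$)
$t{\left(N \right)} = \frac{169}{36}$ ($t{\left(N \right)} = \left(- \frac{1}{6} - 2\right)^{2} = \left(- \frac{13}{6}\right)^{2} = \frac{169}{36}$)
$t{\left(10 \right)} 15 = \frac{169}{36} \cdot 15 = \frac{845}{12}$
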